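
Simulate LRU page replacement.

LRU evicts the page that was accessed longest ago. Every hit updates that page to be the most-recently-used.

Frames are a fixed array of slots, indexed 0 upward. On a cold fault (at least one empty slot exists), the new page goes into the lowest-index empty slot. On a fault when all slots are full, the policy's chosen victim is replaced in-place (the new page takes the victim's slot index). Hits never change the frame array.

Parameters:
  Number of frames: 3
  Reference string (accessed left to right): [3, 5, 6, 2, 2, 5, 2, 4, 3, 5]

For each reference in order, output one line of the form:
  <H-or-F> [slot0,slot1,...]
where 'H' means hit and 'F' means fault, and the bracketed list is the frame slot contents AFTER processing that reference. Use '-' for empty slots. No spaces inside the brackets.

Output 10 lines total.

F [3,-,-]
F [3,5,-]
F [3,5,6]
F [2,5,6]
H [2,5,6]
H [2,5,6]
H [2,5,6]
F [2,5,4]
F [2,3,4]
F [5,3,4]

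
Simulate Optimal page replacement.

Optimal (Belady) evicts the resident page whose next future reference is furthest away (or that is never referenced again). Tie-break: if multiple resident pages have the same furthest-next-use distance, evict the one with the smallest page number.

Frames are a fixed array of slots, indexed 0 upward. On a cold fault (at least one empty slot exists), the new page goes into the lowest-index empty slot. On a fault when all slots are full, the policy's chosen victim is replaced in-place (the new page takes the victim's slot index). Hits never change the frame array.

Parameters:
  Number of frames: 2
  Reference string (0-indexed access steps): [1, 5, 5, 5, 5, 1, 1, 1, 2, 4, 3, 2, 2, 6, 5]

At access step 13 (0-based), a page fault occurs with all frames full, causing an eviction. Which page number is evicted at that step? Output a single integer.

Answer: 2

Derivation:
Step 0: ref 1 -> FAULT, frames=[1,-]
Step 1: ref 5 -> FAULT, frames=[1,5]
Step 2: ref 5 -> HIT, frames=[1,5]
Step 3: ref 5 -> HIT, frames=[1,5]
Step 4: ref 5 -> HIT, frames=[1,5]
Step 5: ref 1 -> HIT, frames=[1,5]
Step 6: ref 1 -> HIT, frames=[1,5]
Step 7: ref 1 -> HIT, frames=[1,5]
Step 8: ref 2 -> FAULT, evict 1, frames=[2,5]
Step 9: ref 4 -> FAULT, evict 5, frames=[2,4]
Step 10: ref 3 -> FAULT, evict 4, frames=[2,3]
Step 11: ref 2 -> HIT, frames=[2,3]
Step 12: ref 2 -> HIT, frames=[2,3]
Step 13: ref 6 -> FAULT, evict 2, frames=[6,3]
At step 13: evicted page 2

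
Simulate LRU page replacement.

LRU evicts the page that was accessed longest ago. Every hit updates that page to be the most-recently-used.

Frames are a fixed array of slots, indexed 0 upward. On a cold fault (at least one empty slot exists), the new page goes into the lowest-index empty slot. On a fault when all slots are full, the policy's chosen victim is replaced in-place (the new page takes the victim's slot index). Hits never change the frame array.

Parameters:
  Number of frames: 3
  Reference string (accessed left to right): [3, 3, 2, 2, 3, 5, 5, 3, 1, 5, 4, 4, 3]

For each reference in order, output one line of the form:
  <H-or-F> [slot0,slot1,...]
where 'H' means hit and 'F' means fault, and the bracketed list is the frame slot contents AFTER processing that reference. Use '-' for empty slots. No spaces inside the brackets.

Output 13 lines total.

F [3,-,-]
H [3,-,-]
F [3,2,-]
H [3,2,-]
H [3,2,-]
F [3,2,5]
H [3,2,5]
H [3,2,5]
F [3,1,5]
H [3,1,5]
F [4,1,5]
H [4,1,5]
F [4,3,5]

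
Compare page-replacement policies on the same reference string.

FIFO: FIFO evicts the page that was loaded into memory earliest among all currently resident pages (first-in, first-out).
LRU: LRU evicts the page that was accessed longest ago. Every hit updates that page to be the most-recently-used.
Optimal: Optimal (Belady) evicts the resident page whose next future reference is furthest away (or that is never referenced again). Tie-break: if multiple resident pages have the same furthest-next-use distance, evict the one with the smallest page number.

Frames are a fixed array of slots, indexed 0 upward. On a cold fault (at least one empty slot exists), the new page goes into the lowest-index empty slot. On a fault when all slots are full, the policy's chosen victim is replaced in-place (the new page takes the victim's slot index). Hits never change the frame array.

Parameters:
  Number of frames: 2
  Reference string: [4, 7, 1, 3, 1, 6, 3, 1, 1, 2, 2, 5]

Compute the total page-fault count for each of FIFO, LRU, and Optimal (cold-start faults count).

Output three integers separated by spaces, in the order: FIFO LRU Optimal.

--- FIFO ---
  step 0: ref 4 -> FAULT, frames=[4,-] (faults so far: 1)
  step 1: ref 7 -> FAULT, frames=[4,7] (faults so far: 2)
  step 2: ref 1 -> FAULT, evict 4, frames=[1,7] (faults so far: 3)
  step 3: ref 3 -> FAULT, evict 7, frames=[1,3] (faults so far: 4)
  step 4: ref 1 -> HIT, frames=[1,3] (faults so far: 4)
  step 5: ref 6 -> FAULT, evict 1, frames=[6,3] (faults so far: 5)
  step 6: ref 3 -> HIT, frames=[6,3] (faults so far: 5)
  step 7: ref 1 -> FAULT, evict 3, frames=[6,1] (faults so far: 6)
  step 8: ref 1 -> HIT, frames=[6,1] (faults so far: 6)
  step 9: ref 2 -> FAULT, evict 6, frames=[2,1] (faults so far: 7)
  step 10: ref 2 -> HIT, frames=[2,1] (faults so far: 7)
  step 11: ref 5 -> FAULT, evict 1, frames=[2,5] (faults so far: 8)
  FIFO total faults: 8
--- LRU ---
  step 0: ref 4 -> FAULT, frames=[4,-] (faults so far: 1)
  step 1: ref 7 -> FAULT, frames=[4,7] (faults so far: 2)
  step 2: ref 1 -> FAULT, evict 4, frames=[1,7] (faults so far: 3)
  step 3: ref 3 -> FAULT, evict 7, frames=[1,3] (faults so far: 4)
  step 4: ref 1 -> HIT, frames=[1,3] (faults so far: 4)
  step 5: ref 6 -> FAULT, evict 3, frames=[1,6] (faults so far: 5)
  step 6: ref 3 -> FAULT, evict 1, frames=[3,6] (faults so far: 6)
  step 7: ref 1 -> FAULT, evict 6, frames=[3,1] (faults so far: 7)
  step 8: ref 1 -> HIT, frames=[3,1] (faults so far: 7)
  step 9: ref 2 -> FAULT, evict 3, frames=[2,1] (faults so far: 8)
  step 10: ref 2 -> HIT, frames=[2,1] (faults so far: 8)
  step 11: ref 5 -> FAULT, evict 1, frames=[2,5] (faults so far: 9)
  LRU total faults: 9
--- Optimal ---
  step 0: ref 4 -> FAULT, frames=[4,-] (faults so far: 1)
  step 1: ref 7 -> FAULT, frames=[4,7] (faults so far: 2)
  step 2: ref 1 -> FAULT, evict 4, frames=[1,7] (faults so far: 3)
  step 3: ref 3 -> FAULT, evict 7, frames=[1,3] (faults so far: 4)
  step 4: ref 1 -> HIT, frames=[1,3] (faults so far: 4)
  step 5: ref 6 -> FAULT, evict 1, frames=[6,3] (faults so far: 5)
  step 6: ref 3 -> HIT, frames=[6,3] (faults so far: 5)
  step 7: ref 1 -> FAULT, evict 3, frames=[6,1] (faults so far: 6)
  step 8: ref 1 -> HIT, frames=[6,1] (faults so far: 6)
  step 9: ref 2 -> FAULT, evict 1, frames=[6,2] (faults so far: 7)
  step 10: ref 2 -> HIT, frames=[6,2] (faults so far: 7)
  step 11: ref 5 -> FAULT, evict 2, frames=[6,5] (faults so far: 8)
  Optimal total faults: 8

Answer: 8 9 8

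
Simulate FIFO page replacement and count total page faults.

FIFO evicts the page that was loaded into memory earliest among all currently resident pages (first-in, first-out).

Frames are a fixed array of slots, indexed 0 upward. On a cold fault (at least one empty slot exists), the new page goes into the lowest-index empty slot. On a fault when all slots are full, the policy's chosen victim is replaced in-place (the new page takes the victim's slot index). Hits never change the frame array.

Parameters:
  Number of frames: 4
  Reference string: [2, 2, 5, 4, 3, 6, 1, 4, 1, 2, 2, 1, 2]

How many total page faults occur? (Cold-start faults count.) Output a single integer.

Step 0: ref 2 → FAULT, frames=[2,-,-,-]
Step 1: ref 2 → HIT, frames=[2,-,-,-]
Step 2: ref 5 → FAULT, frames=[2,5,-,-]
Step 3: ref 4 → FAULT, frames=[2,5,4,-]
Step 4: ref 3 → FAULT, frames=[2,5,4,3]
Step 5: ref 6 → FAULT (evict 2), frames=[6,5,4,3]
Step 6: ref 1 → FAULT (evict 5), frames=[6,1,4,3]
Step 7: ref 4 → HIT, frames=[6,1,4,3]
Step 8: ref 1 → HIT, frames=[6,1,4,3]
Step 9: ref 2 → FAULT (evict 4), frames=[6,1,2,3]
Step 10: ref 2 → HIT, frames=[6,1,2,3]
Step 11: ref 1 → HIT, frames=[6,1,2,3]
Step 12: ref 2 → HIT, frames=[6,1,2,3]
Total faults: 7

Answer: 7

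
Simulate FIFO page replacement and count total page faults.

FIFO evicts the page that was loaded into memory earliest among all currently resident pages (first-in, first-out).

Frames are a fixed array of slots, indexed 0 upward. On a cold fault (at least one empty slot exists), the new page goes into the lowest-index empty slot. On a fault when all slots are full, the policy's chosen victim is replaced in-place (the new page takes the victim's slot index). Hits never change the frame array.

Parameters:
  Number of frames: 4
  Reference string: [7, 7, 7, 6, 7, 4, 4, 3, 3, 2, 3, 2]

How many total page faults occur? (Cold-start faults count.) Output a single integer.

Answer: 5

Derivation:
Step 0: ref 7 → FAULT, frames=[7,-,-,-]
Step 1: ref 7 → HIT, frames=[7,-,-,-]
Step 2: ref 7 → HIT, frames=[7,-,-,-]
Step 3: ref 6 → FAULT, frames=[7,6,-,-]
Step 4: ref 7 → HIT, frames=[7,6,-,-]
Step 5: ref 4 → FAULT, frames=[7,6,4,-]
Step 6: ref 4 → HIT, frames=[7,6,4,-]
Step 7: ref 3 → FAULT, frames=[7,6,4,3]
Step 8: ref 3 → HIT, frames=[7,6,4,3]
Step 9: ref 2 → FAULT (evict 7), frames=[2,6,4,3]
Step 10: ref 3 → HIT, frames=[2,6,4,3]
Step 11: ref 2 → HIT, frames=[2,6,4,3]
Total faults: 5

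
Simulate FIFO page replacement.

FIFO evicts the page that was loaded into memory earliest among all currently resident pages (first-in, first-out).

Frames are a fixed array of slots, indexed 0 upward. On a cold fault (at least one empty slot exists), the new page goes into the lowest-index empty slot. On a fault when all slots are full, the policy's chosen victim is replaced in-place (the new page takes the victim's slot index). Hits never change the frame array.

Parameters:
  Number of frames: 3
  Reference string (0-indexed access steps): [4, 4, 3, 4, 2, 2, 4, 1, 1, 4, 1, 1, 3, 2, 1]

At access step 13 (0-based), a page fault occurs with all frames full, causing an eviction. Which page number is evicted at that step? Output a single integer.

Answer: 1

Derivation:
Step 0: ref 4 -> FAULT, frames=[4,-,-]
Step 1: ref 4 -> HIT, frames=[4,-,-]
Step 2: ref 3 -> FAULT, frames=[4,3,-]
Step 3: ref 4 -> HIT, frames=[4,3,-]
Step 4: ref 2 -> FAULT, frames=[4,3,2]
Step 5: ref 2 -> HIT, frames=[4,3,2]
Step 6: ref 4 -> HIT, frames=[4,3,2]
Step 7: ref 1 -> FAULT, evict 4, frames=[1,3,2]
Step 8: ref 1 -> HIT, frames=[1,3,2]
Step 9: ref 4 -> FAULT, evict 3, frames=[1,4,2]
Step 10: ref 1 -> HIT, frames=[1,4,2]
Step 11: ref 1 -> HIT, frames=[1,4,2]
Step 12: ref 3 -> FAULT, evict 2, frames=[1,4,3]
Step 13: ref 2 -> FAULT, evict 1, frames=[2,4,3]
At step 13: evicted page 1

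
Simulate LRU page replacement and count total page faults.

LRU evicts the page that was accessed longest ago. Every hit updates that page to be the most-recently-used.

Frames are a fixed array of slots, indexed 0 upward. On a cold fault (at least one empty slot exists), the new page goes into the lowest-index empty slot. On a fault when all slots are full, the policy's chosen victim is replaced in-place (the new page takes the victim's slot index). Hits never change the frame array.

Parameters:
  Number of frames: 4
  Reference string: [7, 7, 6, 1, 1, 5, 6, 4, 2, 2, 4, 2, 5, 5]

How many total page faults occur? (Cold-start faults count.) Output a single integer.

Answer: 6

Derivation:
Step 0: ref 7 → FAULT, frames=[7,-,-,-]
Step 1: ref 7 → HIT, frames=[7,-,-,-]
Step 2: ref 6 → FAULT, frames=[7,6,-,-]
Step 3: ref 1 → FAULT, frames=[7,6,1,-]
Step 4: ref 1 → HIT, frames=[7,6,1,-]
Step 5: ref 5 → FAULT, frames=[7,6,1,5]
Step 6: ref 6 → HIT, frames=[7,6,1,5]
Step 7: ref 4 → FAULT (evict 7), frames=[4,6,1,5]
Step 8: ref 2 → FAULT (evict 1), frames=[4,6,2,5]
Step 9: ref 2 → HIT, frames=[4,6,2,5]
Step 10: ref 4 → HIT, frames=[4,6,2,5]
Step 11: ref 2 → HIT, frames=[4,6,2,5]
Step 12: ref 5 → HIT, frames=[4,6,2,5]
Step 13: ref 5 → HIT, frames=[4,6,2,5]
Total faults: 6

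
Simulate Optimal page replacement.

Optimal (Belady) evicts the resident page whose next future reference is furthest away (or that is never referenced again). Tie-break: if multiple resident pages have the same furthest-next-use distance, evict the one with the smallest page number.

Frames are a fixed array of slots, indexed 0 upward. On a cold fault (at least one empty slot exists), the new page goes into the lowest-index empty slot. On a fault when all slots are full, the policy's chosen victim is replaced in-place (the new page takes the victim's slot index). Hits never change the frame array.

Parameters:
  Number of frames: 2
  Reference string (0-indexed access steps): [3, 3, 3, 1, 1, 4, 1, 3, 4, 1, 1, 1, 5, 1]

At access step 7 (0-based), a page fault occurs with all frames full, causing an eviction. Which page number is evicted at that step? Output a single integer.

Step 0: ref 3 -> FAULT, frames=[3,-]
Step 1: ref 3 -> HIT, frames=[3,-]
Step 2: ref 3 -> HIT, frames=[3,-]
Step 3: ref 1 -> FAULT, frames=[3,1]
Step 4: ref 1 -> HIT, frames=[3,1]
Step 5: ref 4 -> FAULT, evict 3, frames=[4,1]
Step 6: ref 1 -> HIT, frames=[4,1]
Step 7: ref 3 -> FAULT, evict 1, frames=[4,3]
At step 7: evicted page 1

Answer: 1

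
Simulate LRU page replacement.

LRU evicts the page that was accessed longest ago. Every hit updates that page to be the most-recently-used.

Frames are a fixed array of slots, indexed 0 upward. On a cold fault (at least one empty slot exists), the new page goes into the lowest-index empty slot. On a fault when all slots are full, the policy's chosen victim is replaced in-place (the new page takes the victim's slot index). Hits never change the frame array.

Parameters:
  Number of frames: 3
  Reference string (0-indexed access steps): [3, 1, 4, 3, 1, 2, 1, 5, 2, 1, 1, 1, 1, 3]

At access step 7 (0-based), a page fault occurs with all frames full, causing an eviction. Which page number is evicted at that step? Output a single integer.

Step 0: ref 3 -> FAULT, frames=[3,-,-]
Step 1: ref 1 -> FAULT, frames=[3,1,-]
Step 2: ref 4 -> FAULT, frames=[3,1,4]
Step 3: ref 3 -> HIT, frames=[3,1,4]
Step 4: ref 1 -> HIT, frames=[3,1,4]
Step 5: ref 2 -> FAULT, evict 4, frames=[3,1,2]
Step 6: ref 1 -> HIT, frames=[3,1,2]
Step 7: ref 5 -> FAULT, evict 3, frames=[5,1,2]
At step 7: evicted page 3

Answer: 3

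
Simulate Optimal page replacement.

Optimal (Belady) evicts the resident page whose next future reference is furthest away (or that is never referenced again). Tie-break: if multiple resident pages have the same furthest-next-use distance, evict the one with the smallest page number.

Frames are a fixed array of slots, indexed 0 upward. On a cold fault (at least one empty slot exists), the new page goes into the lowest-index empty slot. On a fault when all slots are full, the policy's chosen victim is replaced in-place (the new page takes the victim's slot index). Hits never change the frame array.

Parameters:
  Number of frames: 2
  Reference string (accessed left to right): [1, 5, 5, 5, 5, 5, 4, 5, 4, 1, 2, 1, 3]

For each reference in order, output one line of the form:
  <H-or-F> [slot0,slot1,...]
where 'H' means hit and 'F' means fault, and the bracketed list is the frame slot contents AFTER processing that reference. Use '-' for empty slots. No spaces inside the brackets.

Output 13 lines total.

F [1,-]
F [1,5]
H [1,5]
H [1,5]
H [1,5]
H [1,5]
F [4,5]
H [4,5]
H [4,5]
F [1,5]
F [1,2]
H [1,2]
F [3,2]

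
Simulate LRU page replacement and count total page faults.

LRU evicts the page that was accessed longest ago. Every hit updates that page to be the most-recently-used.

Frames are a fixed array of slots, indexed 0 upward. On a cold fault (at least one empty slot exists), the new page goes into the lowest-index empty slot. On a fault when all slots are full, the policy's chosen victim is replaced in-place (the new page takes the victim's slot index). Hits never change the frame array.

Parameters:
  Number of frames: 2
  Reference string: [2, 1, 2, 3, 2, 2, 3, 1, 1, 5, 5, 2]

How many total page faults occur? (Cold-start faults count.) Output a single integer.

Step 0: ref 2 → FAULT, frames=[2,-]
Step 1: ref 1 → FAULT, frames=[2,1]
Step 2: ref 2 → HIT, frames=[2,1]
Step 3: ref 3 → FAULT (evict 1), frames=[2,3]
Step 4: ref 2 → HIT, frames=[2,3]
Step 5: ref 2 → HIT, frames=[2,3]
Step 6: ref 3 → HIT, frames=[2,3]
Step 7: ref 1 → FAULT (evict 2), frames=[1,3]
Step 8: ref 1 → HIT, frames=[1,3]
Step 9: ref 5 → FAULT (evict 3), frames=[1,5]
Step 10: ref 5 → HIT, frames=[1,5]
Step 11: ref 2 → FAULT (evict 1), frames=[2,5]
Total faults: 6

Answer: 6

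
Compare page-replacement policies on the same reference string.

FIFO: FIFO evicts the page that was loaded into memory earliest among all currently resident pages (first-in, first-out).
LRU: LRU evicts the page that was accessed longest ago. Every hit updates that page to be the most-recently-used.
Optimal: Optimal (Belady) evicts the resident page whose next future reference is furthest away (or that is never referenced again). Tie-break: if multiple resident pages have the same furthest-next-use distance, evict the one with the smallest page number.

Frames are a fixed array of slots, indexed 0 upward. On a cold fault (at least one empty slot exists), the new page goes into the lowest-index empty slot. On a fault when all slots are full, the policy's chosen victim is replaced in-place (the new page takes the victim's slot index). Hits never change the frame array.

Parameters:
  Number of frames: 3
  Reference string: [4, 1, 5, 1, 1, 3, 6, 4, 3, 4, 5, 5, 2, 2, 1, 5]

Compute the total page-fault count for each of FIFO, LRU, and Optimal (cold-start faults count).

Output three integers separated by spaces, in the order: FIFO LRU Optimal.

Answer: 9 9 8

Derivation:
--- FIFO ---
  step 0: ref 4 -> FAULT, frames=[4,-,-] (faults so far: 1)
  step 1: ref 1 -> FAULT, frames=[4,1,-] (faults so far: 2)
  step 2: ref 5 -> FAULT, frames=[4,1,5] (faults so far: 3)
  step 3: ref 1 -> HIT, frames=[4,1,5] (faults so far: 3)
  step 4: ref 1 -> HIT, frames=[4,1,5] (faults so far: 3)
  step 5: ref 3 -> FAULT, evict 4, frames=[3,1,5] (faults so far: 4)
  step 6: ref 6 -> FAULT, evict 1, frames=[3,6,5] (faults so far: 5)
  step 7: ref 4 -> FAULT, evict 5, frames=[3,6,4] (faults so far: 6)
  step 8: ref 3 -> HIT, frames=[3,6,4] (faults so far: 6)
  step 9: ref 4 -> HIT, frames=[3,6,4] (faults so far: 6)
  step 10: ref 5 -> FAULT, evict 3, frames=[5,6,4] (faults so far: 7)
  step 11: ref 5 -> HIT, frames=[5,6,4] (faults so far: 7)
  step 12: ref 2 -> FAULT, evict 6, frames=[5,2,4] (faults so far: 8)
  step 13: ref 2 -> HIT, frames=[5,2,4] (faults so far: 8)
  step 14: ref 1 -> FAULT, evict 4, frames=[5,2,1] (faults so far: 9)
  step 15: ref 5 -> HIT, frames=[5,2,1] (faults so far: 9)
  FIFO total faults: 9
--- LRU ---
  step 0: ref 4 -> FAULT, frames=[4,-,-] (faults so far: 1)
  step 1: ref 1 -> FAULT, frames=[4,1,-] (faults so far: 2)
  step 2: ref 5 -> FAULT, frames=[4,1,5] (faults so far: 3)
  step 3: ref 1 -> HIT, frames=[4,1,5] (faults so far: 3)
  step 4: ref 1 -> HIT, frames=[4,1,5] (faults so far: 3)
  step 5: ref 3 -> FAULT, evict 4, frames=[3,1,5] (faults so far: 4)
  step 6: ref 6 -> FAULT, evict 5, frames=[3,1,6] (faults so far: 5)
  step 7: ref 4 -> FAULT, evict 1, frames=[3,4,6] (faults so far: 6)
  step 8: ref 3 -> HIT, frames=[3,4,6] (faults so far: 6)
  step 9: ref 4 -> HIT, frames=[3,4,6] (faults so far: 6)
  step 10: ref 5 -> FAULT, evict 6, frames=[3,4,5] (faults so far: 7)
  step 11: ref 5 -> HIT, frames=[3,4,5] (faults so far: 7)
  step 12: ref 2 -> FAULT, evict 3, frames=[2,4,5] (faults so far: 8)
  step 13: ref 2 -> HIT, frames=[2,4,5] (faults so far: 8)
  step 14: ref 1 -> FAULT, evict 4, frames=[2,1,5] (faults so far: 9)
  step 15: ref 5 -> HIT, frames=[2,1,5] (faults so far: 9)
  LRU total faults: 9
--- Optimal ---
  step 0: ref 4 -> FAULT, frames=[4,-,-] (faults so far: 1)
  step 1: ref 1 -> FAULT, frames=[4,1,-] (faults so far: 2)
  step 2: ref 5 -> FAULT, frames=[4,1,5] (faults so far: 3)
  step 3: ref 1 -> HIT, frames=[4,1,5] (faults so far: 3)
  step 4: ref 1 -> HIT, frames=[4,1,5] (faults so far: 3)
  step 5: ref 3 -> FAULT, evict 1, frames=[4,3,5] (faults so far: 4)
  step 6: ref 6 -> FAULT, evict 5, frames=[4,3,6] (faults so far: 5)
  step 7: ref 4 -> HIT, frames=[4,3,6] (faults so far: 5)
  step 8: ref 3 -> HIT, frames=[4,3,6] (faults so far: 5)
  step 9: ref 4 -> HIT, frames=[4,3,6] (faults so far: 5)
  step 10: ref 5 -> FAULT, evict 3, frames=[4,5,6] (faults so far: 6)
  step 11: ref 5 -> HIT, frames=[4,5,6] (faults so far: 6)
  step 12: ref 2 -> FAULT, evict 4, frames=[2,5,6] (faults so far: 7)
  step 13: ref 2 -> HIT, frames=[2,5,6] (faults so far: 7)
  step 14: ref 1 -> FAULT, evict 2, frames=[1,5,6] (faults so far: 8)
  step 15: ref 5 -> HIT, frames=[1,5,6] (faults so far: 8)
  Optimal total faults: 8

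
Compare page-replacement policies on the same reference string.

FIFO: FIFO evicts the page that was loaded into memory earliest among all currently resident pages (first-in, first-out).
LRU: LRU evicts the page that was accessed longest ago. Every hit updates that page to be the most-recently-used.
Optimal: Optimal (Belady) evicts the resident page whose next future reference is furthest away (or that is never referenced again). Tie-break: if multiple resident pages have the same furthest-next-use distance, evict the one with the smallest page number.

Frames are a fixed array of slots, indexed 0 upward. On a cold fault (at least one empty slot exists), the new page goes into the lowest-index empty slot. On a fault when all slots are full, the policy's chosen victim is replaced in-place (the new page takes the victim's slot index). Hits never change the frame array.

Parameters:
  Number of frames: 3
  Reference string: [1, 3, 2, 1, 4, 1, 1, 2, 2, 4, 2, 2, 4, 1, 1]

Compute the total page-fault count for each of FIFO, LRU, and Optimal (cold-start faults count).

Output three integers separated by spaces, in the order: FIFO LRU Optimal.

Answer: 5 4 4

Derivation:
--- FIFO ---
  step 0: ref 1 -> FAULT, frames=[1,-,-] (faults so far: 1)
  step 1: ref 3 -> FAULT, frames=[1,3,-] (faults so far: 2)
  step 2: ref 2 -> FAULT, frames=[1,3,2] (faults so far: 3)
  step 3: ref 1 -> HIT, frames=[1,3,2] (faults so far: 3)
  step 4: ref 4 -> FAULT, evict 1, frames=[4,3,2] (faults so far: 4)
  step 5: ref 1 -> FAULT, evict 3, frames=[4,1,2] (faults so far: 5)
  step 6: ref 1 -> HIT, frames=[4,1,2] (faults so far: 5)
  step 7: ref 2 -> HIT, frames=[4,1,2] (faults so far: 5)
  step 8: ref 2 -> HIT, frames=[4,1,2] (faults so far: 5)
  step 9: ref 4 -> HIT, frames=[4,1,2] (faults so far: 5)
  step 10: ref 2 -> HIT, frames=[4,1,2] (faults so far: 5)
  step 11: ref 2 -> HIT, frames=[4,1,2] (faults so far: 5)
  step 12: ref 4 -> HIT, frames=[4,1,2] (faults so far: 5)
  step 13: ref 1 -> HIT, frames=[4,1,2] (faults so far: 5)
  step 14: ref 1 -> HIT, frames=[4,1,2] (faults so far: 5)
  FIFO total faults: 5
--- LRU ---
  step 0: ref 1 -> FAULT, frames=[1,-,-] (faults so far: 1)
  step 1: ref 3 -> FAULT, frames=[1,3,-] (faults so far: 2)
  step 2: ref 2 -> FAULT, frames=[1,3,2] (faults so far: 3)
  step 3: ref 1 -> HIT, frames=[1,3,2] (faults so far: 3)
  step 4: ref 4 -> FAULT, evict 3, frames=[1,4,2] (faults so far: 4)
  step 5: ref 1 -> HIT, frames=[1,4,2] (faults so far: 4)
  step 6: ref 1 -> HIT, frames=[1,4,2] (faults so far: 4)
  step 7: ref 2 -> HIT, frames=[1,4,2] (faults so far: 4)
  step 8: ref 2 -> HIT, frames=[1,4,2] (faults so far: 4)
  step 9: ref 4 -> HIT, frames=[1,4,2] (faults so far: 4)
  step 10: ref 2 -> HIT, frames=[1,4,2] (faults so far: 4)
  step 11: ref 2 -> HIT, frames=[1,4,2] (faults so far: 4)
  step 12: ref 4 -> HIT, frames=[1,4,2] (faults so far: 4)
  step 13: ref 1 -> HIT, frames=[1,4,2] (faults so far: 4)
  step 14: ref 1 -> HIT, frames=[1,4,2] (faults so far: 4)
  LRU total faults: 4
--- Optimal ---
  step 0: ref 1 -> FAULT, frames=[1,-,-] (faults so far: 1)
  step 1: ref 3 -> FAULT, frames=[1,3,-] (faults so far: 2)
  step 2: ref 2 -> FAULT, frames=[1,3,2] (faults so far: 3)
  step 3: ref 1 -> HIT, frames=[1,3,2] (faults so far: 3)
  step 4: ref 4 -> FAULT, evict 3, frames=[1,4,2] (faults so far: 4)
  step 5: ref 1 -> HIT, frames=[1,4,2] (faults so far: 4)
  step 6: ref 1 -> HIT, frames=[1,4,2] (faults so far: 4)
  step 7: ref 2 -> HIT, frames=[1,4,2] (faults so far: 4)
  step 8: ref 2 -> HIT, frames=[1,4,2] (faults so far: 4)
  step 9: ref 4 -> HIT, frames=[1,4,2] (faults so far: 4)
  step 10: ref 2 -> HIT, frames=[1,4,2] (faults so far: 4)
  step 11: ref 2 -> HIT, frames=[1,4,2] (faults so far: 4)
  step 12: ref 4 -> HIT, frames=[1,4,2] (faults so far: 4)
  step 13: ref 1 -> HIT, frames=[1,4,2] (faults so far: 4)
  step 14: ref 1 -> HIT, frames=[1,4,2] (faults so far: 4)
  Optimal total faults: 4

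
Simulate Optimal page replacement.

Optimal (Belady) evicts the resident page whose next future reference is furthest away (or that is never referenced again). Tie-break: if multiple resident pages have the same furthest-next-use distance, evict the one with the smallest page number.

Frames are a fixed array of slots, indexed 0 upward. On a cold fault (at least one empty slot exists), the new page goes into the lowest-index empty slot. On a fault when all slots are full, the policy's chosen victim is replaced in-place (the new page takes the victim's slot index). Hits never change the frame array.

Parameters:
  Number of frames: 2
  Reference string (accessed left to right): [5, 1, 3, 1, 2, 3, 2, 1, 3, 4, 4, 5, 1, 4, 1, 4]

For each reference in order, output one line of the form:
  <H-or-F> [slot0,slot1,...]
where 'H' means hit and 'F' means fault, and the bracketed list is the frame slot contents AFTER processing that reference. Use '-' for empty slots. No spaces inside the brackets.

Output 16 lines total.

F [5,-]
F [5,1]
F [3,1]
H [3,1]
F [3,2]
H [3,2]
H [3,2]
F [3,1]
H [3,1]
F [4,1]
H [4,1]
F [5,1]
H [5,1]
F [4,1]
H [4,1]
H [4,1]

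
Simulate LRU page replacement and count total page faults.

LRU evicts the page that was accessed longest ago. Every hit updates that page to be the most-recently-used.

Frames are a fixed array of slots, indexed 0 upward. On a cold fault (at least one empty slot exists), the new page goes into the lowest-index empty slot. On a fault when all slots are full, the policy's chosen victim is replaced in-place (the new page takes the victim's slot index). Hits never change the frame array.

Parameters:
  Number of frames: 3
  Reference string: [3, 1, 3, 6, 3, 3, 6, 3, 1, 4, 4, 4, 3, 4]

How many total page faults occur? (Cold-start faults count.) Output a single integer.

Step 0: ref 3 → FAULT, frames=[3,-,-]
Step 1: ref 1 → FAULT, frames=[3,1,-]
Step 2: ref 3 → HIT, frames=[3,1,-]
Step 3: ref 6 → FAULT, frames=[3,1,6]
Step 4: ref 3 → HIT, frames=[3,1,6]
Step 5: ref 3 → HIT, frames=[3,1,6]
Step 6: ref 6 → HIT, frames=[3,1,6]
Step 7: ref 3 → HIT, frames=[3,1,6]
Step 8: ref 1 → HIT, frames=[3,1,6]
Step 9: ref 4 → FAULT (evict 6), frames=[3,1,4]
Step 10: ref 4 → HIT, frames=[3,1,4]
Step 11: ref 4 → HIT, frames=[3,1,4]
Step 12: ref 3 → HIT, frames=[3,1,4]
Step 13: ref 4 → HIT, frames=[3,1,4]
Total faults: 4

Answer: 4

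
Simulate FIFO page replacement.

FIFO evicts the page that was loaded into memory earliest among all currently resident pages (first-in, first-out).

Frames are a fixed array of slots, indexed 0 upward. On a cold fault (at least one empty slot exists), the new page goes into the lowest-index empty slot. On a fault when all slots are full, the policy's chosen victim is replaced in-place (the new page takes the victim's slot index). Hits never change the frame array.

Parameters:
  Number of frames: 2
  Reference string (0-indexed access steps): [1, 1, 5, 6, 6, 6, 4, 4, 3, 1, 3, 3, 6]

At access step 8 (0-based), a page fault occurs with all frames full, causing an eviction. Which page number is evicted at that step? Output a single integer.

Step 0: ref 1 -> FAULT, frames=[1,-]
Step 1: ref 1 -> HIT, frames=[1,-]
Step 2: ref 5 -> FAULT, frames=[1,5]
Step 3: ref 6 -> FAULT, evict 1, frames=[6,5]
Step 4: ref 6 -> HIT, frames=[6,5]
Step 5: ref 6 -> HIT, frames=[6,5]
Step 6: ref 4 -> FAULT, evict 5, frames=[6,4]
Step 7: ref 4 -> HIT, frames=[6,4]
Step 8: ref 3 -> FAULT, evict 6, frames=[3,4]
At step 8: evicted page 6

Answer: 6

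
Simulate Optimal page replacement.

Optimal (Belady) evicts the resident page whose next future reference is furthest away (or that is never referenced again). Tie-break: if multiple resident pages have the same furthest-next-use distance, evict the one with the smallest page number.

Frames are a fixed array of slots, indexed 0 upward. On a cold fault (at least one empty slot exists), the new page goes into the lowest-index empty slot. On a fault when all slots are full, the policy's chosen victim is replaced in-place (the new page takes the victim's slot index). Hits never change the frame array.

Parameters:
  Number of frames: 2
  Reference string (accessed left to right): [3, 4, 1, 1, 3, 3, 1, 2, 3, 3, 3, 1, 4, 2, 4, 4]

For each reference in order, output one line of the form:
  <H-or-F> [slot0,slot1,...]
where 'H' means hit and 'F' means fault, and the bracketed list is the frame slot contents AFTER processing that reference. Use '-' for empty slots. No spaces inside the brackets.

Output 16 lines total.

F [3,-]
F [3,4]
F [3,1]
H [3,1]
H [3,1]
H [3,1]
H [3,1]
F [3,2]
H [3,2]
H [3,2]
H [3,2]
F [1,2]
F [4,2]
H [4,2]
H [4,2]
H [4,2]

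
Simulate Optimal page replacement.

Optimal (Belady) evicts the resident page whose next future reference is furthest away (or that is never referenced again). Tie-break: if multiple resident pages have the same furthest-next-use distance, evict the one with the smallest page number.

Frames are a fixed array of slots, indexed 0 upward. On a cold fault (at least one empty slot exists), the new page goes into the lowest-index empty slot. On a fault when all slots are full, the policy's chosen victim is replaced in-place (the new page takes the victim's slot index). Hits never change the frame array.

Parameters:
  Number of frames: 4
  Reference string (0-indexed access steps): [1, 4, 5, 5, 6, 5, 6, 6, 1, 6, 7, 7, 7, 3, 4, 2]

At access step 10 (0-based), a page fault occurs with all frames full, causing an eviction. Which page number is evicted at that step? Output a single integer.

Step 0: ref 1 -> FAULT, frames=[1,-,-,-]
Step 1: ref 4 -> FAULT, frames=[1,4,-,-]
Step 2: ref 5 -> FAULT, frames=[1,4,5,-]
Step 3: ref 5 -> HIT, frames=[1,4,5,-]
Step 4: ref 6 -> FAULT, frames=[1,4,5,6]
Step 5: ref 5 -> HIT, frames=[1,4,5,6]
Step 6: ref 6 -> HIT, frames=[1,4,5,6]
Step 7: ref 6 -> HIT, frames=[1,4,5,6]
Step 8: ref 1 -> HIT, frames=[1,4,5,6]
Step 9: ref 6 -> HIT, frames=[1,4,5,6]
Step 10: ref 7 -> FAULT, evict 1, frames=[7,4,5,6]
At step 10: evicted page 1

Answer: 1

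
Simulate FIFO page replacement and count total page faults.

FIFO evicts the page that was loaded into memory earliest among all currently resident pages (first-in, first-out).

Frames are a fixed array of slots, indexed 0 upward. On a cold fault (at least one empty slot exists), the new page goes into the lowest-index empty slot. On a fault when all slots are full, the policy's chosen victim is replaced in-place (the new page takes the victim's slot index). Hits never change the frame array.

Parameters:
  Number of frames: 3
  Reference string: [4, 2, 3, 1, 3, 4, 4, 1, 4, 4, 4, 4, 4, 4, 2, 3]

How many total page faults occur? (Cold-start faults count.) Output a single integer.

Answer: 7

Derivation:
Step 0: ref 4 → FAULT, frames=[4,-,-]
Step 1: ref 2 → FAULT, frames=[4,2,-]
Step 2: ref 3 → FAULT, frames=[4,2,3]
Step 3: ref 1 → FAULT (evict 4), frames=[1,2,3]
Step 4: ref 3 → HIT, frames=[1,2,3]
Step 5: ref 4 → FAULT (evict 2), frames=[1,4,3]
Step 6: ref 4 → HIT, frames=[1,4,3]
Step 7: ref 1 → HIT, frames=[1,4,3]
Step 8: ref 4 → HIT, frames=[1,4,3]
Step 9: ref 4 → HIT, frames=[1,4,3]
Step 10: ref 4 → HIT, frames=[1,4,3]
Step 11: ref 4 → HIT, frames=[1,4,3]
Step 12: ref 4 → HIT, frames=[1,4,3]
Step 13: ref 4 → HIT, frames=[1,4,3]
Step 14: ref 2 → FAULT (evict 3), frames=[1,4,2]
Step 15: ref 3 → FAULT (evict 1), frames=[3,4,2]
Total faults: 7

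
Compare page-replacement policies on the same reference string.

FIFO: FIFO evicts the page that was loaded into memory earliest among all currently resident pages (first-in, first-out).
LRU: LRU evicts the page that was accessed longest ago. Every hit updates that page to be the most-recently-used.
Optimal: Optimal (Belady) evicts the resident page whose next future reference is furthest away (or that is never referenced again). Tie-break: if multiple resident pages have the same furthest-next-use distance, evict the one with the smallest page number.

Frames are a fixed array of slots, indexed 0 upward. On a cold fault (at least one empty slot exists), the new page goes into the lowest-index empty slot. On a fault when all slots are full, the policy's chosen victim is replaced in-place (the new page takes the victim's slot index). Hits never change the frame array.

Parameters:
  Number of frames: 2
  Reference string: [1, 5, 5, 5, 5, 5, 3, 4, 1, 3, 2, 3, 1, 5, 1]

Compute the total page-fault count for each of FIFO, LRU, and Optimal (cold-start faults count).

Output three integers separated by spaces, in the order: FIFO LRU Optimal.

Answer: 9 9 8

Derivation:
--- FIFO ---
  step 0: ref 1 -> FAULT, frames=[1,-] (faults so far: 1)
  step 1: ref 5 -> FAULT, frames=[1,5] (faults so far: 2)
  step 2: ref 5 -> HIT, frames=[1,5] (faults so far: 2)
  step 3: ref 5 -> HIT, frames=[1,5] (faults so far: 2)
  step 4: ref 5 -> HIT, frames=[1,5] (faults so far: 2)
  step 5: ref 5 -> HIT, frames=[1,5] (faults so far: 2)
  step 6: ref 3 -> FAULT, evict 1, frames=[3,5] (faults so far: 3)
  step 7: ref 4 -> FAULT, evict 5, frames=[3,4] (faults so far: 4)
  step 8: ref 1 -> FAULT, evict 3, frames=[1,4] (faults so far: 5)
  step 9: ref 3 -> FAULT, evict 4, frames=[1,3] (faults so far: 6)
  step 10: ref 2 -> FAULT, evict 1, frames=[2,3] (faults so far: 7)
  step 11: ref 3 -> HIT, frames=[2,3] (faults so far: 7)
  step 12: ref 1 -> FAULT, evict 3, frames=[2,1] (faults so far: 8)
  step 13: ref 5 -> FAULT, evict 2, frames=[5,1] (faults so far: 9)
  step 14: ref 1 -> HIT, frames=[5,1] (faults so far: 9)
  FIFO total faults: 9
--- LRU ---
  step 0: ref 1 -> FAULT, frames=[1,-] (faults so far: 1)
  step 1: ref 5 -> FAULT, frames=[1,5] (faults so far: 2)
  step 2: ref 5 -> HIT, frames=[1,5] (faults so far: 2)
  step 3: ref 5 -> HIT, frames=[1,5] (faults so far: 2)
  step 4: ref 5 -> HIT, frames=[1,5] (faults so far: 2)
  step 5: ref 5 -> HIT, frames=[1,5] (faults so far: 2)
  step 6: ref 3 -> FAULT, evict 1, frames=[3,5] (faults so far: 3)
  step 7: ref 4 -> FAULT, evict 5, frames=[3,4] (faults so far: 4)
  step 8: ref 1 -> FAULT, evict 3, frames=[1,4] (faults so far: 5)
  step 9: ref 3 -> FAULT, evict 4, frames=[1,3] (faults so far: 6)
  step 10: ref 2 -> FAULT, evict 1, frames=[2,3] (faults so far: 7)
  step 11: ref 3 -> HIT, frames=[2,3] (faults so far: 7)
  step 12: ref 1 -> FAULT, evict 2, frames=[1,3] (faults so far: 8)
  step 13: ref 5 -> FAULT, evict 3, frames=[1,5] (faults so far: 9)
  step 14: ref 1 -> HIT, frames=[1,5] (faults so far: 9)
  LRU total faults: 9
--- Optimal ---
  step 0: ref 1 -> FAULT, frames=[1,-] (faults so far: 1)
  step 1: ref 5 -> FAULT, frames=[1,5] (faults so far: 2)
  step 2: ref 5 -> HIT, frames=[1,5] (faults so far: 2)
  step 3: ref 5 -> HIT, frames=[1,5] (faults so far: 2)
  step 4: ref 5 -> HIT, frames=[1,5] (faults so far: 2)
  step 5: ref 5 -> HIT, frames=[1,5] (faults so far: 2)
  step 6: ref 3 -> FAULT, evict 5, frames=[1,3] (faults so far: 3)
  step 7: ref 4 -> FAULT, evict 3, frames=[1,4] (faults so far: 4)
  step 8: ref 1 -> HIT, frames=[1,4] (faults so far: 4)
  step 9: ref 3 -> FAULT, evict 4, frames=[1,3] (faults so far: 5)
  step 10: ref 2 -> FAULT, evict 1, frames=[2,3] (faults so far: 6)
  step 11: ref 3 -> HIT, frames=[2,3] (faults so far: 6)
  step 12: ref 1 -> FAULT, evict 2, frames=[1,3] (faults so far: 7)
  step 13: ref 5 -> FAULT, evict 3, frames=[1,5] (faults so far: 8)
  step 14: ref 1 -> HIT, frames=[1,5] (faults so far: 8)
  Optimal total faults: 8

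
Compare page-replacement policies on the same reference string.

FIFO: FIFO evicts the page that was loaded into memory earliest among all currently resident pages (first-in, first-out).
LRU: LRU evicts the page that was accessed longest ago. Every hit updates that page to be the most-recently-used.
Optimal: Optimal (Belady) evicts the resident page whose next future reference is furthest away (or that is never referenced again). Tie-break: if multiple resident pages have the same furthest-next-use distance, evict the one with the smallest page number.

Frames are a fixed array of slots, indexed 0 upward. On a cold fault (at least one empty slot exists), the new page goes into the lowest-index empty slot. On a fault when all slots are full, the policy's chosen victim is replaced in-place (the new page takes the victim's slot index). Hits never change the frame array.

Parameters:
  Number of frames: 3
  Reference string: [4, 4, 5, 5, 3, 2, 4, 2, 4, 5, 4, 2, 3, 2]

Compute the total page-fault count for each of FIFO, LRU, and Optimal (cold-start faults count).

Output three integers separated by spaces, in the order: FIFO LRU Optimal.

--- FIFO ---
  step 0: ref 4 -> FAULT, frames=[4,-,-] (faults so far: 1)
  step 1: ref 4 -> HIT, frames=[4,-,-] (faults so far: 1)
  step 2: ref 5 -> FAULT, frames=[4,5,-] (faults so far: 2)
  step 3: ref 5 -> HIT, frames=[4,5,-] (faults so far: 2)
  step 4: ref 3 -> FAULT, frames=[4,5,3] (faults so far: 3)
  step 5: ref 2 -> FAULT, evict 4, frames=[2,5,3] (faults so far: 4)
  step 6: ref 4 -> FAULT, evict 5, frames=[2,4,3] (faults so far: 5)
  step 7: ref 2 -> HIT, frames=[2,4,3] (faults so far: 5)
  step 8: ref 4 -> HIT, frames=[2,4,3] (faults so far: 5)
  step 9: ref 5 -> FAULT, evict 3, frames=[2,4,5] (faults so far: 6)
  step 10: ref 4 -> HIT, frames=[2,4,5] (faults so far: 6)
  step 11: ref 2 -> HIT, frames=[2,4,5] (faults so far: 6)
  step 12: ref 3 -> FAULT, evict 2, frames=[3,4,5] (faults so far: 7)
  step 13: ref 2 -> FAULT, evict 4, frames=[3,2,5] (faults so far: 8)
  FIFO total faults: 8
--- LRU ---
  step 0: ref 4 -> FAULT, frames=[4,-,-] (faults so far: 1)
  step 1: ref 4 -> HIT, frames=[4,-,-] (faults so far: 1)
  step 2: ref 5 -> FAULT, frames=[4,5,-] (faults so far: 2)
  step 3: ref 5 -> HIT, frames=[4,5,-] (faults so far: 2)
  step 4: ref 3 -> FAULT, frames=[4,5,3] (faults so far: 3)
  step 5: ref 2 -> FAULT, evict 4, frames=[2,5,3] (faults so far: 4)
  step 6: ref 4 -> FAULT, evict 5, frames=[2,4,3] (faults so far: 5)
  step 7: ref 2 -> HIT, frames=[2,4,3] (faults so far: 5)
  step 8: ref 4 -> HIT, frames=[2,4,3] (faults so far: 5)
  step 9: ref 5 -> FAULT, evict 3, frames=[2,4,5] (faults so far: 6)
  step 10: ref 4 -> HIT, frames=[2,4,5] (faults so far: 6)
  step 11: ref 2 -> HIT, frames=[2,4,5] (faults so far: 6)
  step 12: ref 3 -> FAULT, evict 5, frames=[2,4,3] (faults so far: 7)
  step 13: ref 2 -> HIT, frames=[2,4,3] (faults so far: 7)
  LRU total faults: 7
--- Optimal ---
  step 0: ref 4 -> FAULT, frames=[4,-,-] (faults so far: 1)
  step 1: ref 4 -> HIT, frames=[4,-,-] (faults so far: 1)
  step 2: ref 5 -> FAULT, frames=[4,5,-] (faults so far: 2)
  step 3: ref 5 -> HIT, frames=[4,5,-] (faults so far: 2)
  step 4: ref 3 -> FAULT, frames=[4,5,3] (faults so far: 3)
  step 5: ref 2 -> FAULT, evict 3, frames=[4,5,2] (faults so far: 4)
  step 6: ref 4 -> HIT, frames=[4,5,2] (faults so far: 4)
  step 7: ref 2 -> HIT, frames=[4,5,2] (faults so far: 4)
  step 8: ref 4 -> HIT, frames=[4,5,2] (faults so far: 4)
  step 9: ref 5 -> HIT, frames=[4,5,2] (faults so far: 4)
  step 10: ref 4 -> HIT, frames=[4,5,2] (faults so far: 4)
  step 11: ref 2 -> HIT, frames=[4,5,2] (faults so far: 4)
  step 12: ref 3 -> FAULT, evict 4, frames=[3,5,2] (faults so far: 5)
  step 13: ref 2 -> HIT, frames=[3,5,2] (faults so far: 5)
  Optimal total faults: 5

Answer: 8 7 5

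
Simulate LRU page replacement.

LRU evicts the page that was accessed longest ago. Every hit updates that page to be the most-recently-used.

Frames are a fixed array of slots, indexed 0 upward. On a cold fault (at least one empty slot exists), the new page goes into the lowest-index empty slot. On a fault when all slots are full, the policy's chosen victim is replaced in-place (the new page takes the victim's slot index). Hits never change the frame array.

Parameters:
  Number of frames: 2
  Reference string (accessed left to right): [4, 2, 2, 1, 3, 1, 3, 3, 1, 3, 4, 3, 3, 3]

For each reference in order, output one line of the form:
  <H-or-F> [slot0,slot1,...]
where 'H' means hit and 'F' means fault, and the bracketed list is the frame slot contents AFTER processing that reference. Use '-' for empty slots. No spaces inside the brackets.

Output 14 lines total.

F [4,-]
F [4,2]
H [4,2]
F [1,2]
F [1,3]
H [1,3]
H [1,3]
H [1,3]
H [1,3]
H [1,3]
F [4,3]
H [4,3]
H [4,3]
H [4,3]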